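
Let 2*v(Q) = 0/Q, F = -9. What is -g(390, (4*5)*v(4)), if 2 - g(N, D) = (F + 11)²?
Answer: 2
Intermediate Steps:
v(Q) = 0 (v(Q) = (0/Q)/2 = (½)*0 = 0)
g(N, D) = -2 (g(N, D) = 2 - (-9 + 11)² = 2 - 1*2² = 2 - 1*4 = 2 - 4 = -2)
-g(390, (4*5)*v(4)) = -1*(-2) = 2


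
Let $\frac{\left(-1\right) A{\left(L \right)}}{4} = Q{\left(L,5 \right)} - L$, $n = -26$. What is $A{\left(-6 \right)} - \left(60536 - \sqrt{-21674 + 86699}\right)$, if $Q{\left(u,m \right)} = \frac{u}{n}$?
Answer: $- \frac{783977}{13} \approx -60306.0$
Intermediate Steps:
$Q{\left(u,m \right)} = - \frac{u}{26}$ ($Q{\left(u,m \right)} = \frac{u}{-26} = u \left(- \frac{1}{26}\right) = - \frac{u}{26}$)
$A{\left(L \right)} = \frac{54 L}{13}$ ($A{\left(L \right)} = - 4 \left(- \frac{L}{26} - L\right) = - 4 \left(- \frac{27 L}{26}\right) = \frac{54 L}{13}$)
$A{\left(-6 \right)} - \left(60536 - \sqrt{-21674 + 86699}\right) = \frac{54}{13} \left(-6\right) - \left(60536 - \sqrt{-21674 + 86699}\right) = - \frac{324}{13} - \left(60536 - \sqrt{65025}\right) = - \frac{324}{13} - \left(60536 - 255\right) = - \frac{324}{13} - 60281 = - \frac{783977}{13}$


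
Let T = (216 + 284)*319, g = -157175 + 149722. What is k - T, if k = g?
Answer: -166953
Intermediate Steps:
g = -7453
T = 159500 (T = 500*319 = 159500)
k = -7453
k - T = -7453 - 1*159500 = -7453 - 159500 = -166953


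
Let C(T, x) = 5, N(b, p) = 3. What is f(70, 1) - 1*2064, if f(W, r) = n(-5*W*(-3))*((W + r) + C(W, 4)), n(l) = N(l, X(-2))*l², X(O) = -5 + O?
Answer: 251367936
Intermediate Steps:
n(l) = 3*l²
f(W, r) = 675*W²*(5 + W + r) (f(W, r) = (3*(-5*W*(-3))²)*((W + r) + 5) = (3*(-(-15)*W)²)*(5 + W + r) = (3*(15*W)²)*(5 + W + r) = (3*(225*W²))*(5 + W + r) = (675*W²)*(5 + W + r) = 675*W²*(5 + W + r))
f(70, 1) - 1*2064 = 675*70²*(5 + 70 + 1) - 1*2064 = 675*4900*76 - 2064 = 251370000 - 2064 = 251367936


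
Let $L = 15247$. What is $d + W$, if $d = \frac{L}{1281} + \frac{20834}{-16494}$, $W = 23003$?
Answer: $\frac{27013939117}{1173823} \approx 23014.0$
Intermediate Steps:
$d = \frac{12488648}{1173823}$ ($d = \frac{15247}{1281} + \frac{20834}{-16494} = 15247 \cdot \frac{1}{1281} + 20834 \left(- \frac{1}{16494}\right) = \frac{15247}{1281} - \frac{10417}{8247} = \frac{12488648}{1173823} \approx 10.639$)
$d + W = \frac{12488648}{1173823} + 23003 = \frac{27013939117}{1173823}$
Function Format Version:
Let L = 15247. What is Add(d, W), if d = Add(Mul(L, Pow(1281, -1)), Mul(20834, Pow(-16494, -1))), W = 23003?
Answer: Rational(27013939117, 1173823) ≈ 23014.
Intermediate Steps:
d = Rational(12488648, 1173823) (d = Add(Mul(15247, Pow(1281, -1)), Mul(20834, Pow(-16494, -1))) = Add(Mul(15247, Rational(1, 1281)), Mul(20834, Rational(-1, 16494))) = Add(Rational(15247, 1281), Rational(-10417, 8247)) = Rational(12488648, 1173823) ≈ 10.639)
Add(d, W) = Add(Rational(12488648, 1173823), 23003) = Rational(27013939117, 1173823)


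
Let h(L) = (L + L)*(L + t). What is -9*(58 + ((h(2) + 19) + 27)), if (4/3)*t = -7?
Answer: -819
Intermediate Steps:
t = -21/4 (t = (¾)*(-7) = -21/4 ≈ -5.2500)
h(L) = 2*L*(-21/4 + L) (h(L) = (L + L)*(L - 21/4) = (2*L)*(-21/4 + L) = 2*L*(-21/4 + L))
-9*(58 + ((h(2) + 19) + 27)) = -9*(58 + (((½)*2*(-21 + 4*2) + 19) + 27)) = -9*(58 + (((½)*2*(-21 + 8) + 19) + 27)) = -9*(58 + (((½)*2*(-13) + 19) + 27)) = -9*(58 + ((-13 + 19) + 27)) = -9*(58 + (6 + 27)) = -9*(58 + 33) = -9*91 = -819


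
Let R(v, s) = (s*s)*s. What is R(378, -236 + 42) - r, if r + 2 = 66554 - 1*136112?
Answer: -7231824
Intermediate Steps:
R(v, s) = s**3 (R(v, s) = s**2*s = s**3)
r = -69560 (r = -2 + (66554 - 1*136112) = -2 + (66554 - 136112) = -2 - 69558 = -69560)
R(378, -236 + 42) - r = (-236 + 42)**3 - 1*(-69560) = (-194)**3 + 69560 = -7301384 + 69560 = -7231824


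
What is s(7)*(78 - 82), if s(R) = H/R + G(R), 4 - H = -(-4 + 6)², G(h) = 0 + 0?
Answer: -32/7 ≈ -4.5714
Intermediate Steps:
G(h) = 0
H = 8 (H = 4 - (-1)*(-4 + 6)² = 4 - (-1)*2² = 4 - (-1)*4 = 4 - 1*(-4) = 4 + 4 = 8)
s(R) = 8/R (s(R) = 8/R + 0 = 8/R)
s(7)*(78 - 82) = (8/7)*(78 - 82) = (8*(⅐))*(-4) = (8/7)*(-4) = -32/7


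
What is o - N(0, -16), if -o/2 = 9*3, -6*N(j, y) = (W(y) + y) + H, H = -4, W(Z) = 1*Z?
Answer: -60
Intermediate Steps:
W(Z) = Z
N(j, y) = ⅔ - y/3 (N(j, y) = -((y + y) - 4)/6 = -(2*y - 4)/6 = -(-4 + 2*y)/6 = ⅔ - y/3)
o = -54 (o = -18*3 = -2*27 = -54)
o - N(0, -16) = -54 - (⅔ - ⅓*(-16)) = -54 - (⅔ + 16/3) = -54 - 1*6 = -54 - 6 = -60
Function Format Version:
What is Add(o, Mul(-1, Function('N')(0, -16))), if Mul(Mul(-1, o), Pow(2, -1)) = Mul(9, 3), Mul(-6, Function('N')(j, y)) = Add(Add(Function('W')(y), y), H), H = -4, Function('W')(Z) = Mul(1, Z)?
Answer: -60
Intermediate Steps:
Function('W')(Z) = Z
Function('N')(j, y) = Add(Rational(2, 3), Mul(Rational(-1, 3), y)) (Function('N')(j, y) = Mul(Rational(-1, 6), Add(Add(y, y), -4)) = Mul(Rational(-1, 6), Add(Mul(2, y), -4)) = Mul(Rational(-1, 6), Add(-4, Mul(2, y))) = Add(Rational(2, 3), Mul(Rational(-1, 3), y)))
o = -54 (o = Mul(-2, Mul(9, 3)) = Mul(-2, 27) = -54)
Add(o, Mul(-1, Function('N')(0, -16))) = Add(-54, Mul(-1, Add(Rational(2, 3), Mul(Rational(-1, 3), -16)))) = Add(-54, Mul(-1, Add(Rational(2, 3), Rational(16, 3)))) = Add(-54, Mul(-1, 6)) = Add(-54, -6) = -60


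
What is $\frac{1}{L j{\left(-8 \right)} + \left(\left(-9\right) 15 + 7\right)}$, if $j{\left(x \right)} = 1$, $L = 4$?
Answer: $- \frac{1}{124} \approx -0.0080645$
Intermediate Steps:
$\frac{1}{L j{\left(-8 \right)} + \left(\left(-9\right) 15 + 7\right)} = \frac{1}{4 \cdot 1 + \left(\left(-9\right) 15 + 7\right)} = \frac{1}{4 + \left(-135 + 7\right)} = \frac{1}{4 - 128} = \frac{1}{-124} = - \frac{1}{124}$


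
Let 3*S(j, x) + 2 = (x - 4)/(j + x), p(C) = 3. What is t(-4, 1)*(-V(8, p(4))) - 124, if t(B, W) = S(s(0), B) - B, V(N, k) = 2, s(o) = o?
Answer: -132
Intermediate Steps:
S(j, x) = -2/3 + (-4 + x)/(3*(j + x)) (S(j, x) = -2/3 + ((x - 4)/(j + x))/3 = -2/3 + ((-4 + x)/(j + x))/3 = -2/3 + (-4 + x)/(3*(j + x)))
t(B, W) = -B + (-4 - B)/(3*B) (t(B, W) = (-4 - B - 2*0)/(3*(0 + B)) - B = (-4 - B + 0)/(3*B) - B = (-4 - B)/(3*B) - B = -B + (-4 - B)/(3*B))
t(-4, 1)*(-V(8, p(4))) - 124 = (-1/3 - 1*(-4) - 4/3/(-4))*(-1*2) - 124 = (-1/3 + 4 - 4/3*(-1/4))*(-2) - 124 = (-1/3 + 4 + 1/3)*(-2) - 124 = 4*(-2) - 124 = -8 - 124 = -132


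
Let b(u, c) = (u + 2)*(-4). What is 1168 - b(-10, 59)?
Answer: 1136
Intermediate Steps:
b(u, c) = -8 - 4*u (b(u, c) = (2 + u)*(-4) = -8 - 4*u)
1168 - b(-10, 59) = 1168 - (-8 - 4*(-10)) = 1168 - (-8 + 40) = 1168 - 1*32 = 1168 - 32 = 1136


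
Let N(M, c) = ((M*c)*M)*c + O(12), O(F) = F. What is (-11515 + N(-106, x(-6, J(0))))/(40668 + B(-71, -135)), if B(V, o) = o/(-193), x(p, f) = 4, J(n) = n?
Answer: 10825563/2616353 ≈ 4.1376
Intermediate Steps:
B(V, o) = -o/193 (B(V, o) = o*(-1/193) = -o/193)
N(M, c) = 12 + M²*c² (N(M, c) = ((M*c)*M)*c + 12 = (c*M²)*c + 12 = M²*c² + 12 = 12 + M²*c²)
(-11515 + N(-106, x(-6, J(0))))/(40668 + B(-71, -135)) = (-11515 + (12 + (-106)²*4²))/(40668 - 1/193*(-135)) = (-11515 + (12 + 11236*16))/(40668 + 135/193) = (-11515 + (12 + 179776))/(7849059/193) = (-11515 + 179788)*(193/7849059) = 168273*(193/7849059) = 10825563/2616353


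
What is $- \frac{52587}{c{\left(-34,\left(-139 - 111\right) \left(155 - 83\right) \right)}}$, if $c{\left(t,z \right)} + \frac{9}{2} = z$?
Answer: $\frac{11686}{4001} \approx 2.9208$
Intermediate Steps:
$c{\left(t,z \right)} = - \frac{9}{2} + z$
$- \frac{52587}{c{\left(-34,\left(-139 - 111\right) \left(155 - 83\right) \right)}} = - \frac{52587}{- \frac{9}{2} + \left(-139 - 111\right) \left(155 - 83\right)} = - \frac{52587}{- \frac{9}{2} - 18000} = - \frac{52587}{- \frac{36009}{2}} = \left(-52587\right) \left(- \frac{2}{36009}\right) = \frac{11686}{4001}$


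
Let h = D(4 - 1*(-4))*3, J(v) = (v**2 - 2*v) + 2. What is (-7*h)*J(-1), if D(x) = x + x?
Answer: -1680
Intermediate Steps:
D(x) = 2*x
J(v) = 2 + v**2 - 2*v
h = 48 (h = (2*(4 - 1*(-4)))*3 = (2*(4 + 4))*3 = (2*8)*3 = 16*3 = 48)
(-7*h)*J(-1) = (-7*48)*(2 + (-1)**2 - 2*(-1)) = -336*(2 + 1 + 2) = -336*5 = -1680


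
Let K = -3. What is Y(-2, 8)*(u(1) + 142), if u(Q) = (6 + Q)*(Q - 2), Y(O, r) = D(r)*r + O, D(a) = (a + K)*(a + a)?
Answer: 86130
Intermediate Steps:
D(a) = 2*a*(-3 + a) (D(a) = (a - 3)*(a + a) = (-3 + a)*(2*a) = 2*a*(-3 + a))
Y(O, r) = O + 2*r²*(-3 + r) (Y(O, r) = (2*r*(-3 + r))*r + O = 2*r²*(-3 + r) + O = O + 2*r²*(-3 + r))
u(Q) = (-2 + Q)*(6 + Q) (u(Q) = (6 + Q)*(-2 + Q) = (-2 + Q)*(6 + Q))
Y(-2, 8)*(u(1) + 142) = (-2 + 2*8²*(-3 + 8))*((-12 + 1² + 4*1) + 142) = (-2 + 2*64*5)*((-12 + 1 + 4) + 142) = (-2 + 640)*(-7 + 142) = 638*135 = 86130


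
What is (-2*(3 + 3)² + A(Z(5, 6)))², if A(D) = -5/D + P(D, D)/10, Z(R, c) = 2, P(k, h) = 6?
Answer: 546121/100 ≈ 5461.2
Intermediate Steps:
A(D) = ⅗ - 5/D (A(D) = -5/D + 6/10 = -5/D + 6*(⅒) = -5/D + ⅗ = ⅗ - 5/D)
(-2*(3 + 3)² + A(Z(5, 6)))² = (-2*(3 + 3)² + (⅗ - 5/2))² = (-2*6² + (⅗ - 5*½))² = (-2*36 + (⅗ - 5/2))² = (-72 - 19/10)² = (-739/10)² = 546121/100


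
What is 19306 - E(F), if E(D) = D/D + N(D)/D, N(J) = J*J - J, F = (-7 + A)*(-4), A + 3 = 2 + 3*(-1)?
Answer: 19262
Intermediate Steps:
A = -4 (A = -3 + (2 + 3*(-1)) = -3 + (2 - 3) = -3 - 1 = -4)
F = 44 (F = (-7 - 4)*(-4) = -11*(-4) = 44)
N(J) = J² - J
E(D) = D (E(D) = D/D + (D*(-1 + D))/D = 1 + (-1 + D) = D)
19306 - E(F) = 19306 - 1*44 = 19306 - 44 = 19262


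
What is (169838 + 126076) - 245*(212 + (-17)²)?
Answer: 173169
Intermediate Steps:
(169838 + 126076) - 245*(212 + (-17)²) = 295914 - 245*(212 + 289) = 295914 - 245*501 = 295914 - 122745 = 173169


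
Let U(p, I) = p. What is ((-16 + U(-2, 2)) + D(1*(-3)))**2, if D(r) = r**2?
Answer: 81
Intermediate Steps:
((-16 + U(-2, 2)) + D(1*(-3)))**2 = ((-16 - 2) + (1*(-3))**2)**2 = (-18 + (-3)**2)**2 = (-18 + 9)**2 = (-9)**2 = 81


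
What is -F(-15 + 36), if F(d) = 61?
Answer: -61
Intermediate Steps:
-F(-15 + 36) = -1*61 = -61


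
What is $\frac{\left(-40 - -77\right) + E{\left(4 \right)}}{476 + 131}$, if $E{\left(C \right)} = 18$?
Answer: $\frac{55}{607} \approx 0.09061$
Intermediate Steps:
$\frac{\left(-40 - -77\right) + E{\left(4 \right)}}{476 + 131} = \frac{\left(-40 - -77\right) + 18}{476 + 131} = \frac{\left(-40 + 77\right) + 18}{607} = \left(37 + 18\right) \frac{1}{607} = 55 \cdot \frac{1}{607} = \frac{55}{607}$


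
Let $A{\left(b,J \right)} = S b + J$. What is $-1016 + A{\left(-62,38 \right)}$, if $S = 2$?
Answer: $-1102$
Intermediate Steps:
$A{\left(b,J \right)} = J + 2 b$ ($A{\left(b,J \right)} = 2 b + J = J + 2 b$)
$-1016 + A{\left(-62,38 \right)} = -1016 + \left(38 + 2 \left(-62\right)\right) = -1016 + \left(38 - 124\right) = -1016 - 86 = -1102$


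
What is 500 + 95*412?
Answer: 39640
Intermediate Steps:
500 + 95*412 = 500 + 39140 = 39640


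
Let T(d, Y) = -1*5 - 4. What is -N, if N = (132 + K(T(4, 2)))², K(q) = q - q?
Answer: -17424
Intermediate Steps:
T(d, Y) = -9 (T(d, Y) = -5 - 4 = -9)
K(q) = 0
N = 17424 (N = (132 + 0)² = 132² = 17424)
-N = -1*17424 = -17424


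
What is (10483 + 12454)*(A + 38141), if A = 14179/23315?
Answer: 20397222551578/23315 ≈ 8.7485e+8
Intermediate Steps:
A = 14179/23315 (A = 14179*(1/23315) = 14179/23315 ≈ 0.60815)
(10483 + 12454)*(A + 38141) = (10483 + 12454)*(14179/23315 + 38141) = 22937*(889271594/23315) = 20397222551578/23315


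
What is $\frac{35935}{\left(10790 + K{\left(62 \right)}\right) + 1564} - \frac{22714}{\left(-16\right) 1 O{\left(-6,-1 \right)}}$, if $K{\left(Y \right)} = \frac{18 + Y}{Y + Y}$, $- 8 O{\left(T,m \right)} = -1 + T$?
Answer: $\frac{4357460753}{2680958} \approx 1625.3$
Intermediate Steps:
$O{\left(T,m \right)} = \frac{1}{8} - \frac{T}{8}$ ($O{\left(T,m \right)} = - \frac{-1 + T}{8} = \frac{1}{8} - \frac{T}{8}$)
$K{\left(Y \right)} = \frac{18 + Y}{2 Y}$
$\frac{35935}{\left(10790 + K{\left(62 \right)}\right) + 1564} - \frac{22714}{\left(-16\right) 1 O{\left(-6,-1 \right)}} = \frac{35935}{\left(10790 + \frac{18 + 62}{2 \cdot 62}\right) + 1564} - \frac{22714}{\left(-16\right) 1 \left(\frac{1}{8} - - \frac{3}{4}\right)} = \frac{35935}{\left(10790 + \frac{1}{2} \cdot \frac{1}{62} \cdot 80\right) + 1564} - \frac{22714}{\left(-16\right) \left(\frac{1}{8} + \frac{3}{4}\right)} = \frac{35935}{\left(10790 + \frac{20}{31}\right) + 1564} - \frac{22714}{\left(-16\right) \frac{7}{8}} = \frac{35935}{\frac{334510}{31} + 1564} - \frac{22714}{-14} = \frac{35935}{\frac{382994}{31}} - - \frac{11357}{7} = 35935 \cdot \frac{31}{382994} + \frac{11357}{7} = \frac{1113985}{382994} + \frac{11357}{7} = \frac{4357460753}{2680958}$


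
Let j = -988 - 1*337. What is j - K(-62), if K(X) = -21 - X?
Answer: -1366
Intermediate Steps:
j = -1325 (j = -988 - 337 = -1325)
j - K(-62) = -1325 - (-21 - 1*(-62)) = -1325 - (-21 + 62) = -1325 - 1*41 = -1325 - 41 = -1366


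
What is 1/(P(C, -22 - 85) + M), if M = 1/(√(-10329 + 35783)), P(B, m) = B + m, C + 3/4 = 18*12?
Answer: 22043164/2386172495 - 8*√25454/2386172495 ≈ 0.0092373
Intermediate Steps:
C = 861/4 (C = -¾ + 18*12 = -¾ + 216 = 861/4 ≈ 215.25)
M = √25454/25454 (M = 1/(√25454) = √25454/25454 ≈ 0.0062679)
1/(P(C, -22 - 85) + M) = 1/((861/4 + (-22 - 85)) + √25454/25454) = 1/((861/4 - 107) + √25454/25454) = 1/(433/4 + √25454/25454)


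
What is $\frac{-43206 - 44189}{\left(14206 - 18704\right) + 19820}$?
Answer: $- \frac{87395}{15322} \approx -5.7039$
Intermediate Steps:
$\frac{-43206 - 44189}{\left(14206 - 18704\right) + 19820} = - \frac{87395}{-4498 + 19820} = - \frac{87395}{15322}$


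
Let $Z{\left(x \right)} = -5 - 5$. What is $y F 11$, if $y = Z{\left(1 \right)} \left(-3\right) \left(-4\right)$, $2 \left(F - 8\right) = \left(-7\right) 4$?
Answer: $7920$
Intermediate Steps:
$Z{\left(x \right)} = -10$ ($Z{\left(x \right)} = -5 - 5 = -10$)
$F = -6$ ($F = 8 + \frac{\left(-7\right) 4}{2} = 8 + \frac{1}{2} \left(-28\right) = 8 - 14 = -6$)
$y = -120$ ($y = \left(-10\right) \left(-3\right) \left(-4\right) = 30 \left(-4\right) = -120$)
$y F 11 = \left(-120\right) \left(-6\right) 11 = 720 \cdot 11 = 7920$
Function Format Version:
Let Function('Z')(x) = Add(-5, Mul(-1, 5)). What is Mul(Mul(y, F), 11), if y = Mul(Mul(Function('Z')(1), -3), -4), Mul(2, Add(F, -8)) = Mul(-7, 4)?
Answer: 7920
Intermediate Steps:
Function('Z')(x) = -10 (Function('Z')(x) = Add(-5, -5) = -10)
F = -6 (F = Add(8, Mul(Rational(1, 2), Mul(-7, 4))) = Add(8, Mul(Rational(1, 2), -28)) = Add(8, -14) = -6)
y = -120 (y = Mul(Mul(-10, -3), -4) = Mul(30, -4) = -120)
Mul(Mul(y, F), 11) = Mul(Mul(-120, -6), 11) = Mul(720, 11) = 7920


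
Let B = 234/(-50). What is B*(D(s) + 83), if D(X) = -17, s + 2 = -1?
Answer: -7722/25 ≈ -308.88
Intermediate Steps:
B = -117/25 (B = 234*(-1/50) = -117/25 ≈ -4.6800)
s = -3 (s = -2 - 1 = -3)
B*(D(s) + 83) = -117*(-17 + 83)/25 = -117/25*66 = -7722/25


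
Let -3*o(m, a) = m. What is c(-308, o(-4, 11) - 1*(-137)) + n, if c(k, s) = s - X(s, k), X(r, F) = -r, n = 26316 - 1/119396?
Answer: 9525174085/358188 ≈ 26593.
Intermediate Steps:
o(m, a) = -m/3
n = 3142025135/119396 (n = 26316 - 1*1/119396 = 26316 - 1/119396 = 3142025135/119396 ≈ 26316.)
c(k, s) = 2*s (c(k, s) = s - (-1)*s = s + s = 2*s)
c(-308, o(-4, 11) - 1*(-137)) + n = 2*(-⅓*(-4) - 1*(-137)) + 3142025135/119396 = 2*(4/3 + 137) + 3142025135/119396 = 2*(415/3) + 3142025135/119396 = 830/3 + 3142025135/119396 = 9525174085/358188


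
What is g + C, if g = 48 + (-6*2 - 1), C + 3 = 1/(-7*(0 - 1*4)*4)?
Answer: 3585/112 ≈ 32.009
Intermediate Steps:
C = -335/112 (C = -3 + 1/(-7*(0 - 1*4)*4) = -3 + 1/(-7*(0 - 4)*4) = -3 + 1/(-7*(-4)*4) = -3 + 1/(28*4) = -3 + 1/112 = -335/112 ≈ -2.9911)
g = 35 (g = 48 + (-12 - 1) = 48 - 13 = 35)
g + C = 35 - 335/112 = 3585/112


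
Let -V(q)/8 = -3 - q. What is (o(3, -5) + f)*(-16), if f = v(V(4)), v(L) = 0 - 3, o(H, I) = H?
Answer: 0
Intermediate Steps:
V(q) = 24 + 8*q (V(q) = -8*(-3 - q) = 24 + 8*q)
v(L) = -3
f = -3
(o(3, -5) + f)*(-16) = (3 - 3)*(-16) = 0*(-16) = 0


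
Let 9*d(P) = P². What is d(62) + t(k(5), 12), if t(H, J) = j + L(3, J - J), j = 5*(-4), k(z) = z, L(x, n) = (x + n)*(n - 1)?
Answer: 3637/9 ≈ 404.11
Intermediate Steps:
d(P) = P²/9
L(x, n) = (-1 + n)*(n + x) (L(x, n) = (n + x)*(-1 + n) = (-1 + n)*(n + x))
j = -20
t(H, J) = -23 (t(H, J) = -20 + ((J - J)² - (J - J) - 1*3 + (J - J)*3) = -20 + (0² - 1*0 - 3 + 0*3) = -20 + (0 + 0 - 3 + 0) = -20 - 3 = -23)
d(62) + t(k(5), 12) = (⅑)*62² - 23 = (⅑)*3844 - 23 = 3844/9 - 23 = 3637/9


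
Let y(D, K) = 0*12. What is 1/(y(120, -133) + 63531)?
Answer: 1/63531 ≈ 1.5740e-5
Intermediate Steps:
y(D, K) = 0
1/(y(120, -133) + 63531) = 1/(0 + 63531) = 1/63531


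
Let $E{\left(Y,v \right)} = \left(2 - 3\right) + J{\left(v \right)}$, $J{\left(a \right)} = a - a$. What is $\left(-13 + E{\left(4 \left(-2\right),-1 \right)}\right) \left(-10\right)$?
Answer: $140$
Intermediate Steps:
$J{\left(a \right)} = 0$
$E{\left(Y,v \right)} = -1$ ($E{\left(Y,v \right)} = \left(2 - 3\right) + 0 = -1 + 0 = -1$)
$\left(-13 + E{\left(4 \left(-2\right),-1 \right)}\right) \left(-10\right) = \left(-13 - 1\right) \left(-10\right) = \left(-14\right) \left(-10\right) = 140$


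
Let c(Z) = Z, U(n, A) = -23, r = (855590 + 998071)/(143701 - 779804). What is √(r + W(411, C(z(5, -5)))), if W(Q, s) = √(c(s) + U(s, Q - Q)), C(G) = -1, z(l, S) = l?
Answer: √(-1179119323083 + 809254053218*I*√6)/636103 ≈ 1.1803 + 2.0754*I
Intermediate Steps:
r = -1853661/636103 (r = 1853661/(-636103) = 1853661*(-1/636103) = -1853661/636103 ≈ -2.9141)
W(Q, s) = √(-23 + s) (W(Q, s) = √(s - 23) = √(-23 + s))
√(r + W(411, C(z(5, -5)))) = √(-1853661/636103 + √(-23 - 1)) = √(-1853661/636103 + √(-24)) = √(-1853661/636103 + 2*I*√6)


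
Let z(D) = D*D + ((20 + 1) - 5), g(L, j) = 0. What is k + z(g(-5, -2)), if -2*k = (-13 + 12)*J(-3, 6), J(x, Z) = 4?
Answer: 18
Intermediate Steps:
z(D) = 16 + D² (z(D) = D² + (21 - 5) = D² + 16 = 16 + D²)
k = 2 (k = -(-13 + 12)*4/2 = -(-1)*4/2 = -½*(-4) = 2)
k + z(g(-5, -2)) = 2 + (16 + 0²) = 2 + (16 + 0) = 2 + 16 = 18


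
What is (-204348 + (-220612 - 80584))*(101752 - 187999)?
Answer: 43601653368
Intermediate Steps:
(-204348 + (-220612 - 80584))*(101752 - 187999) = (-204348 - 301196)*(-86247) = -505544*(-86247) = 43601653368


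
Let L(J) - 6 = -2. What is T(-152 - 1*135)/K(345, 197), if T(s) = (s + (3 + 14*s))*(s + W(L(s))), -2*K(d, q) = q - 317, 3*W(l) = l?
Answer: 204823/10 ≈ 20482.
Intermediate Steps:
L(J) = 4 (L(J) = 6 - 2 = 4)
W(l) = l/3
K(d, q) = 317/2 - q/2 (K(d, q) = -(q - 317)/2 = -(-317 + q)/2 = 317/2 - q/2)
T(s) = (3 + 15*s)*(4/3 + s) (T(s) = (s + (3 + 14*s))*(s + (⅓)*4) = (3 + 15*s)*(s + 4/3) = (3 + 15*s)*(4/3 + s))
T(-152 - 1*135)/K(345, 197) = (4 + 15*(-152 - 1*135)² + 23*(-152 - 1*135))/(317/2 - ½*197) = (4 + 15*(-152 - 135)² + 23*(-152 - 135))/(317/2 - 197/2) = (4 + 15*(-287)² + 23*(-287))/60 = (4 + 15*82369 - 6601)*(1/60) = (4 + 1235535 - 6601)*(1/60) = 1228938*(1/60) = 204823/10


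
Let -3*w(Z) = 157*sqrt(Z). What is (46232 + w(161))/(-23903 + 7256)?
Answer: -46232/16647 + 157*sqrt(161)/49941 ≈ -2.7373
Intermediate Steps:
w(Z) = -157*sqrt(Z)/3
(46232 + w(161))/(-23903 + 7256) = (46232 - 157*sqrt(161)/3)/(-23903 + 7256) = (46232 - 157*sqrt(161)/3)/(-16647) = (46232 - 157*sqrt(161)/3)*(-1/16647) = -46232/16647 + 157*sqrt(161)/49941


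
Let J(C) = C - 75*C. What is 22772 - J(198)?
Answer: 37424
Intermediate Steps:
J(C) = -74*C
22772 - J(198) = 22772 - (-74)*198 = 22772 - 1*(-14652) = 22772 + 14652 = 37424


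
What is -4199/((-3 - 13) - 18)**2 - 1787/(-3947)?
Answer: -853393/268396 ≈ -3.1796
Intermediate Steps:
-4199/((-3 - 13) - 18)**2 - 1787/(-3947) = -4199/(-16 - 18)**2 - 1787*(-1/3947) = -4199/((-34)**2) + 1787/3947 = -4199/1156 + 1787/3947 = -4199*1/1156 + 1787/3947 = -247/68 + 1787/3947 = -853393/268396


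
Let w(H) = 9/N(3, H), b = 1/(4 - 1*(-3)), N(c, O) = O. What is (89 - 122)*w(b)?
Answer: -2079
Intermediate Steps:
b = ⅐ (b = 1/(4 + 3) = 1/7 = ⅐ ≈ 0.14286)
w(H) = 9/H
(89 - 122)*w(b) = (89 - 122)*(9/(⅐)) = -297*7 = -33*63 = -2079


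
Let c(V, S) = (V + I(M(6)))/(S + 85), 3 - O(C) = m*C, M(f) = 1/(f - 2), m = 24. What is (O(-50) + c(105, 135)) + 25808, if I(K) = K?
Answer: 23770101/880 ≈ 27011.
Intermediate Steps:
M(f) = 1/(-2 + f)
O(C) = 3 - 24*C
c(V, S) = (¼ + V)/(85 + S) (c(V, S) = (V + 1/(-2 + 6))/(S + 85) = (V + 1/4)/(85 + S) = (V + ¼)/(85 + S) = (¼ + V)/(85 + S))
(O(-50) + c(105, 135)) + 25808 = ((3 - 24*(-50)) + (¼ + 105)/(85 + 135)) + 25808 = ((3 + 1200) + (421/4)/220) + 25808 = (1203 + (1/220)*(421/4)) + 25808 = (1203 + 421/880) + 25808 = 1059061/880 + 25808 = 23770101/880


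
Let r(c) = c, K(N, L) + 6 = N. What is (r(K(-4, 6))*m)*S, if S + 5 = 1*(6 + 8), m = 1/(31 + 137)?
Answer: -15/28 ≈ -0.53571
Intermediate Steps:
K(N, L) = -6 + N
m = 1/168 ≈ 0.0059524
S = 9 (S = -5 + 1*(6 + 8) = -5 + 1*14 = -5 + 14 = 9)
(r(K(-4, 6))*m)*S = ((-6 - 4)*(1/168))*9 = -10*1/168*9 = -5/84*9 = -15/28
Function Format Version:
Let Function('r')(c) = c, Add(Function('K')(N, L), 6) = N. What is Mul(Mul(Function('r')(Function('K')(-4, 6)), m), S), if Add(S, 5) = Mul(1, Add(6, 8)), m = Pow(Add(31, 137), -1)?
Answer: Rational(-15, 28) ≈ -0.53571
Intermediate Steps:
Function('K')(N, L) = Add(-6, N)
m = Rational(1, 168) (m = Pow(168, -1) = Rational(1, 168) ≈ 0.0059524)
S = 9 (S = Add(-5, Mul(1, Add(6, 8))) = Add(-5, Mul(1, 14)) = Add(-5, 14) = 9)
Mul(Mul(Function('r')(Function('K')(-4, 6)), m), S) = Mul(Mul(Add(-6, -4), Rational(1, 168)), 9) = Mul(Mul(-10, Rational(1, 168)), 9) = Mul(Rational(-5, 84), 9) = Rational(-15, 28)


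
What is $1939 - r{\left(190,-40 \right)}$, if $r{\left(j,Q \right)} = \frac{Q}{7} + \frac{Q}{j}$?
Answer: $\frac{258675}{133} \approx 1944.9$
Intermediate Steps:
$r{\left(j,Q \right)} = \frac{Q}{7} + \frac{Q}{j}$ ($r{\left(j,Q \right)} = Q \frac{1}{7} + \frac{Q}{j} = \frac{Q}{7} + \frac{Q}{j}$)
$1939 - r{\left(190,-40 \right)} = 1939 - \left(\frac{1}{7} \left(-40\right) - \frac{40}{190}\right) = 1939 - \left(- \frac{40}{7} - \frac{4}{19}\right) = 1939 - - \frac{788}{133} = 1939 + \frac{788}{133} = \frac{258675}{133}$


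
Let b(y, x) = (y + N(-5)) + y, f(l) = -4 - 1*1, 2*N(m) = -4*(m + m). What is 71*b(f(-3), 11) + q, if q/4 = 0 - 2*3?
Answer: 686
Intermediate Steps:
N(m) = -4*m (N(m) = (-4*(m + m))/2 = (-8*m)/2 = -4*m)
f(l) = -5 (f(l) = -4 - 1 = -5)
b(y, x) = 20 + 2*y (b(y, x) = (y - 4*(-5)) + y = (y + 20) + y = (20 + y) + y = 20 + 2*y)
q = -24 (q = 4*(0 - 2*3) = 4*(0 - 6) = 4*(-6) = -24)
71*b(f(-3), 11) + q = 71*(20 + 2*(-5)) - 24 = 71*(20 - 10) - 24 = 71*10 - 24 = 710 - 24 = 686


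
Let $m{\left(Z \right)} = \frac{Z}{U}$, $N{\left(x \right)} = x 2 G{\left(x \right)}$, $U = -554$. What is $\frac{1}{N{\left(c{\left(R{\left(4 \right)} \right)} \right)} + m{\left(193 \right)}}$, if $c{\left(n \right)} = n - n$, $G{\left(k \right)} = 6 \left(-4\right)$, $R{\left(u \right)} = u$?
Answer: $- \frac{554}{193} \approx -2.8705$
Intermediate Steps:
$G{\left(k \right)} = -24$
$c{\left(n \right)} = 0$
$N{\left(x \right)} = - 48 x$ ($N{\left(x \right)} = x 2 \left(-24\right) = 2 x \left(-24\right) = - 48 x$)
$m{\left(Z \right)} = - \frac{Z}{554}$ ($m{\left(Z \right)} = \frac{Z}{-554} = Z \left(- \frac{1}{554}\right) = - \frac{Z}{554}$)
$\frac{1}{N{\left(c{\left(R{\left(4 \right)} \right)} \right)} + m{\left(193 \right)}} = \frac{1}{\left(-48\right) 0 - \frac{193}{554}} = \frac{1}{0 - \frac{193}{554}} = \frac{1}{- \frac{193}{554}} = - \frac{554}{193}$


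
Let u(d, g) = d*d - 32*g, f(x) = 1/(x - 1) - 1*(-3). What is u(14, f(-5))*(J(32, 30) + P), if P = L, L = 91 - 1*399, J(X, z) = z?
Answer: -87848/3 ≈ -29283.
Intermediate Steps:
f(x) = 3 + 1/(-1 + x) (f(x) = 1/(-1 + x) + 3 = 3 + 1/(-1 + x))
L = -308 (L = 91 - 399 = -308)
u(d, g) = d² - 32*g
P = -308
u(14, f(-5))*(J(32, 30) + P) = (14² - 32*(-2 + 3*(-5))/(-1 - 5))*(30 - 308) = (196 - 32*(-2 - 15)/(-6))*(-278) = (196 - (-16)*(-17)/3)*(-278) = (196 - 32*17/6)*(-278) = (196 - 272/3)*(-278) = (316/3)*(-278) = -87848/3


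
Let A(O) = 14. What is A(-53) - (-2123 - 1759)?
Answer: 3896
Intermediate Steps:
A(-53) - (-2123 - 1759) = 14 - (-2123 - 1759) = 14 - 1*(-3882) = 14 + 3882 = 3896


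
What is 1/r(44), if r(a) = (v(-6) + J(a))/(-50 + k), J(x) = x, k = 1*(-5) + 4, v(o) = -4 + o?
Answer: -3/2 ≈ -1.5000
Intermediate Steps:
k = -1 (k = -5 + 4 = -1)
r(a) = 10/51 - a/51 (r(a) = ((-4 - 6) + a)/(-50 - 1) = (-10 + a)/(-51) = (-10 + a)*(-1/51) = 10/51 - a/51)
1/r(44) = 1/(10/51 - 1/51*44) = 1/(10/51 - 44/51) = 1/(-2/3) = -3/2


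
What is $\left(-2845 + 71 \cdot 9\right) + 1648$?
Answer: $-558$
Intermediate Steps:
$\left(-2845 + 71 \cdot 9\right) + 1648 = \left(-2845 + 639\right) + 1648 = -2206 + 1648 = -558$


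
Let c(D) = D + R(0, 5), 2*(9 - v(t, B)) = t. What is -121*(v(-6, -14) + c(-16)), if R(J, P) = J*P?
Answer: 484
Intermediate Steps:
v(t, B) = 9 - t/2
c(D) = D (c(D) = D + 0*5 = D + 0 = D)
-121*(v(-6, -14) + c(-16)) = -121*((9 - ½*(-6)) - 16) = -121*((9 + 3) - 16) = -121*(12 - 16) = -121*(-4) = 484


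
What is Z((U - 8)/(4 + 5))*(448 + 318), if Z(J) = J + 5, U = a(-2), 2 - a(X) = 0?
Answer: 9958/3 ≈ 3319.3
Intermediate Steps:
a(X) = 2 (a(X) = 2 - 1*0 = 2 + 0 = 2)
U = 2
Z(J) = 5 + J
Z((U - 8)/(4 + 5))*(448 + 318) = (5 + (2 - 8)/(4 + 5))*(448 + 318) = (5 - 6/9)*766 = (5 - 6*⅑)*766 = (5 - ⅔)*766 = (13/3)*766 = 9958/3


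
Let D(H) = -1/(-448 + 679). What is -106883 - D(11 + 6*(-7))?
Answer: -24689972/231 ≈ -1.0688e+5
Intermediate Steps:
D(H) = -1/231
-106883 - D(11 + 6*(-7)) = -106883 - 1*(-1/231) = -106883 + 1/231 = -24689972/231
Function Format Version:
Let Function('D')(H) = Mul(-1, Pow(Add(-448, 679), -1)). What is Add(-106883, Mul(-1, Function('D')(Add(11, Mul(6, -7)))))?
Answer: Rational(-24689972, 231) ≈ -1.0688e+5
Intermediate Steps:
Function('D')(H) = Rational(-1, 231) (Function('D')(H) = Mul(-1, Pow(231, -1)) = Mul(-1, Rational(1, 231)) = Rational(-1, 231))
Add(-106883, Mul(-1, Function('D')(Add(11, Mul(6, -7))))) = Add(-106883, Mul(-1, Rational(-1, 231))) = Add(-106883, Rational(1, 231)) = Rational(-24689972, 231)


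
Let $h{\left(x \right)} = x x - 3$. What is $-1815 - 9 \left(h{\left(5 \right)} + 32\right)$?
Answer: $-2301$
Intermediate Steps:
$h{\left(x \right)} = -3 + x^{2}$ ($h{\left(x \right)} = x^{2} - 3 = -3 + x^{2}$)
$-1815 - 9 \left(h{\left(5 \right)} + 32\right) = -1815 - 9 \left(\left(-3 + 5^{2}\right) + 32\right) = -1815 - 9 \left(\left(-3 + 25\right) + 32\right) = -1815 - 9 \left(22 + 32\right) = -1815 - 9 \cdot 54 = -1815 - 486 = -2301$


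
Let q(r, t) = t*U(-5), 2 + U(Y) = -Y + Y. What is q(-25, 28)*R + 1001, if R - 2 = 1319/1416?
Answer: 148120/177 ≈ 836.84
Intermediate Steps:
R = 4151/1416 (R = 2 + 1319/1416 = 4151/1416 ≈ 2.9315)
U(Y) = -2 (U(Y) = -2 + (-Y + Y) = -2 + 0 = -2)
q(r, t) = -2*t (q(r, t) = t*(-2) = -2*t)
q(-25, 28)*R + 1001 = -2*28*(4151/1416) + 1001 = -56*4151/1416 + 1001 = -29057/177 + 1001 = 148120/177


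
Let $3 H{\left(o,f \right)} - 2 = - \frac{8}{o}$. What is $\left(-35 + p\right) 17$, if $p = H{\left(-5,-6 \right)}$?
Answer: $- \frac{2873}{5} \approx -574.6$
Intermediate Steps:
$H{\left(o,f \right)} = \frac{2}{3} - \frac{8}{3 o}$ ($H{\left(o,f \right)} = \frac{2}{3} + \frac{\left(-8\right) \frac{1}{o}}{3} = \frac{2}{3} - \frac{8}{3 o}$)
$p = \frac{6}{5}$ ($p = \frac{2 \left(-4 - 5\right)}{3 \left(-5\right)} = \frac{2}{3} \left(- \frac{1}{5}\right) \left(-9\right) = \frac{6}{5} \approx 1.2$)
$\left(-35 + p\right) 17 = \left(-35 + \frac{6}{5}\right) 17 = \left(- \frac{169}{5}\right) 17 = - \frac{2873}{5}$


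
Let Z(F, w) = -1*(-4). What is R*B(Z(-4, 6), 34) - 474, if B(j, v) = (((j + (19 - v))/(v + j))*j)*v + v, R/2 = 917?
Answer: -196074/19 ≈ -10320.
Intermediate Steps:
Z(F, w) = 4
R = 1834 (R = 2*917 = 1834)
B(j, v) = v + j*v*(19 + j - v)/(j + v) (B(j, v) = (((19 + j - v)/(j + v))*j)*v + v = (j*(19 + j - v)/(j + v))*v + v = j*v*(19 + j - v)/(j + v) + v = v + j*v*(19 + j - v)/(j + v))
R*B(Z(-4, 6), 34) - 474 = 1834*(34*(34 + 4**2 + 20*4 - 1*4*34)/(4 + 34)) - 474 = 1834*(34*(34 + 16 + 80 - 136)/38) - 474 = 1834*(34*(1/38)*(-6)) - 474 = 1834*(-102/19) - 474 = -187068/19 - 474 = -196074/19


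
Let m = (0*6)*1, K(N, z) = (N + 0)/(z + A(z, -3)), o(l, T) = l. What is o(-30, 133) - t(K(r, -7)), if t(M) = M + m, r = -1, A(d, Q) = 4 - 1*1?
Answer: -121/4 ≈ -30.250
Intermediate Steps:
A(d, Q) = 3 (A(d, Q) = 4 - 1 = 3)
K(N, z) = N/(3 + z) (K(N, z) = (N + 0)/(z + 3) = N/(3 + z))
m = 0 (m = 0*1 = 0)
t(M) = M (t(M) = M + 0 = M)
o(-30, 133) - t(K(r, -7)) = -30 - (-1)/(3 - 7) = -30 - (-1)/(-4) = -30 - (-1)*(-1)/4 = -30 - 1*1/4 = -30 - 1/4 = -121/4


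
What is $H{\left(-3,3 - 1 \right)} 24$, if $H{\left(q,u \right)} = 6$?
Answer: $144$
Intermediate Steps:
$H{\left(-3,3 - 1 \right)} 24 = 6 \cdot 24 = 144$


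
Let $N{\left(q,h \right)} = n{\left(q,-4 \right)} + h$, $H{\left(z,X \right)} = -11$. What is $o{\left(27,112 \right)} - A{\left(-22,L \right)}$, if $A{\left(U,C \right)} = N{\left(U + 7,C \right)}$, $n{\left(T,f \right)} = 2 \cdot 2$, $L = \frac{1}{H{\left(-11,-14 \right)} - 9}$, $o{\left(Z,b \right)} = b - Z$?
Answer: $\frac{1621}{20} \approx 81.05$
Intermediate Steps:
$L = - \frac{1}{20}$ ($L = \frac{1}{-11 - 9} = \frac{1}{-20} = - \frac{1}{20} \approx -0.05$)
$n{\left(T,f \right)} = 4$
$N{\left(q,h \right)} = 4 + h$
$A{\left(U,C \right)} = 4 + C$
$o{\left(27,112 \right)} - A{\left(-22,L \right)} = \left(112 - 27\right) - \left(4 - \frac{1}{20}\right) = \left(112 - 27\right) - \frac{79}{20} = 85 - \frac{79}{20} = \frac{1621}{20}$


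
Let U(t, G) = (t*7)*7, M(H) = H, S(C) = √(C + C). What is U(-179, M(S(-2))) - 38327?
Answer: -47098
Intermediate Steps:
S(C) = √2*√C (S(C) = √(2*C) = √2*√C)
U(t, G) = 49*t (U(t, G) = (7*t)*7 = 49*t)
U(-179, M(S(-2))) - 38327 = 49*(-179) - 38327 = -8771 - 38327 = -47098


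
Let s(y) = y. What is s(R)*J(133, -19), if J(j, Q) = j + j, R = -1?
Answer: -266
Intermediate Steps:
J(j, Q) = 2*j
s(R)*J(133, -19) = -2*133 = -1*266 = -266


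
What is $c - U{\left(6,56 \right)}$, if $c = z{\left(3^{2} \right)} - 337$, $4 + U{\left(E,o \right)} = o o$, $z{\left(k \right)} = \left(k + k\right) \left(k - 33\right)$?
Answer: $-3901$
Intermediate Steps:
$z{\left(k \right)} = 2 k \left(-33 + k\right)$
$U{\left(E,o \right)} = -4 + o^{2}$ ($U{\left(E,o \right)} = -4 + o o = -4 + o^{2}$)
$c = -769$ ($c = 2 \cdot 3^{2} \left(-33 + 3^{2}\right) - 337 = 2 \cdot 9 \left(-33 + 9\right) - 337 = 2 \cdot 9 \left(-24\right) - 337 = -432 - 337 = -769$)
$c - U{\left(6,56 \right)} = -769 - \left(-4 + 56^{2}\right) = -769 - \left(-4 + 3136\right) = -769 - 3132 = -3901$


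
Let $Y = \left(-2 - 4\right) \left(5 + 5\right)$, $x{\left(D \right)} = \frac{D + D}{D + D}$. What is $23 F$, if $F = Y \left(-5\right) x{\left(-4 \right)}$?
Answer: $6900$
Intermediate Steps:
$x{\left(D \right)} = 1$ ($x{\left(D \right)} = \frac{2 D}{2 D} = 2 D \frac{1}{2 D} = 1$)
$Y = -60$ ($Y = \left(-2 - 4\right) 10 = \left(-6\right) 10 = -60$)
$F = 300$ ($F = \left(-60\right) \left(-5\right) 1 = 300 \cdot 1 = 300$)
$23 F = 23 \cdot 300 = 6900$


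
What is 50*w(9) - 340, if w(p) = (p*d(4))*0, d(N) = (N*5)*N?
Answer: -340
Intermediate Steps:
d(N) = 5*N² (d(N) = (5*N)*N = 5*N²)
w(p) = 0 (w(p) = (p*(5*4²))*0 = (p*(5*16))*0 = (p*80)*0 = (80*p)*0 = 0)
50*w(9) - 340 = 50*0 - 340 = 0 - 340 = -340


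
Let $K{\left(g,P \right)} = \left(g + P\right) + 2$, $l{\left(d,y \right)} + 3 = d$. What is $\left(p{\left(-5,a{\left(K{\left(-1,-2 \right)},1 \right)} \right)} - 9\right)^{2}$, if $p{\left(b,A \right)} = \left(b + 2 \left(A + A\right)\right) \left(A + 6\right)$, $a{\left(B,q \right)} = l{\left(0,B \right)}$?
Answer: $3600$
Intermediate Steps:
$l{\left(d,y \right)} = -3 + d$
$K{\left(g,P \right)} = 2 + P + g$ ($K{\left(g,P \right)} = \left(P + g\right) + 2 = 2 + P + g$)
$a{\left(B,q \right)} = -3$ ($a{\left(B,q \right)} = -3 + 0 = -3$)
$p{\left(b,A \right)} = \left(6 + A\right) \left(b + 4 A\right)$ ($p{\left(b,A \right)} = \left(b + 2 \cdot 2 A\right) \left(6 + A\right) = \left(b + 4 A\right) \left(6 + A\right) = \left(6 + A\right) \left(b + 4 A\right)$)
$\left(p{\left(-5,a{\left(K{\left(-1,-2 \right)},1 \right)} \right)} - 9\right)^{2} = \left(\left(4 \left(-3\right)^{2} + 6 \left(-5\right) + 24 \left(-3\right) - -15\right) - 9\right)^{2} = \left(\left(4 \cdot 9 - 30 - 72 + 15\right) - 9\right)^{2} = \left(\left(36 - 30 - 72 + 15\right) - 9\right)^{2} = \left(-51 - 9\right)^{2} = \left(-60\right)^{2} = 3600$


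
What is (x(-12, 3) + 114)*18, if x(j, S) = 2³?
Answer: 2196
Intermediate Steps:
x(j, S) = 8
(x(-12, 3) + 114)*18 = (8 + 114)*18 = 122*18 = 2196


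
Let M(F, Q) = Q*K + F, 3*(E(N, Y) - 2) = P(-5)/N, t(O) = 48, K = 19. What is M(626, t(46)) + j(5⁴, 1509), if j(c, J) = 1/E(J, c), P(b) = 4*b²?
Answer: 14083379/9154 ≈ 1538.5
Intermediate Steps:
E(N, Y) = 2 + 100/(3*N) (E(N, Y) = 2 + ((4*(-5)²)/N)/3 = 2 + ((4*25)/N)/3 = 2 + (100/N)/3 = 2 + 100/(3*N))
M(F, Q) = F + 19*Q (M(F, Q) = Q*19 + F = 19*Q + F = F + 19*Q)
j(c, J) = 1/(2 + 100/(3*J))
M(626, t(46)) + j(5⁴, 1509) = (626 + 19*48) + (3/2)*1509/(50 + 3*1509) = (626 + 912) + (3/2)*1509/(50 + 4527) = 1538 + (3/2)*1509/4577 = 1538 + (3/2)*1509*(1/4577) = 1538 + 4527/9154 = 14083379/9154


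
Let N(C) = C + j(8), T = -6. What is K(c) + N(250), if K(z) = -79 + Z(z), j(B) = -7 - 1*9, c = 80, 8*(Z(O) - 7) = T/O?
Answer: 51837/320 ≈ 161.99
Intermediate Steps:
Z(O) = 7 - 3/(4*O) (Z(O) = 7 + (-6/O)/8 = 7 - 3/(4*O))
j(B) = -16 (j(B) = -7 - 9 = -16)
N(C) = -16 + C (N(C) = C - 16 = -16 + C)
K(z) = -72 - 3/(4*z) (K(z) = -79 + (7 - 3/(4*z)) = -72 - 3/(4*z))
K(c) + N(250) = (-72 - ¾/80) + (-16 + 250) = (-72 - ¾*1/80) + 234 = (-72 - 3/320) + 234 = -23043/320 + 234 = 51837/320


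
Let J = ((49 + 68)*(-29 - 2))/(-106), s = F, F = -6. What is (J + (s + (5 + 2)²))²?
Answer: 66994225/11236 ≈ 5962.5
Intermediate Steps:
s = -6
J = 3627/106 (J = (117*(-31))*(-1/106) = -3627*(-1/106) = 3627/106 ≈ 34.217)
(J + (s + (5 + 2)²))² = (3627/106 + (-6 + (5 + 2)²))² = (3627/106 + (-6 + 7²))² = (3627/106 + (-6 + 49))² = (3627/106 + 43)² = (8185/106)² = 66994225/11236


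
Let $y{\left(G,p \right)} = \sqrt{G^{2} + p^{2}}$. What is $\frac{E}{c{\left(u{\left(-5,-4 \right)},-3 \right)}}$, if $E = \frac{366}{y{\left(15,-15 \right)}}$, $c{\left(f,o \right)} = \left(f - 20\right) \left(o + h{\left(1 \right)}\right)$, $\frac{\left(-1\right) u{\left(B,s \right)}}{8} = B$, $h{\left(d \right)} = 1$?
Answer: $- \frac{61 \sqrt{2}}{200} \approx -0.43133$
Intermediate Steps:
$u{\left(B,s \right)} = - 8 B$
$c{\left(f,o \right)} = \left(1 + o\right) \left(-20 + f\right)$ ($c{\left(f,o \right)} = \left(f - 20\right) \left(o + 1\right) = \left(-20 + f\right) \left(1 + o\right) = \left(1 + o\right) \left(-20 + f\right)$)
$E = \frac{61 \sqrt{2}}{5}$ ($E = \frac{366}{\sqrt{15^{2} + \left(-15\right)^{2}}} = \frac{366}{\sqrt{225 + 225}} = \frac{366}{\sqrt{450}} = \frac{366}{15 \sqrt{2}} = 366 \frac{\sqrt{2}}{30} = \frac{61 \sqrt{2}}{5} \approx 17.253$)
$\frac{E}{c{\left(u{\left(-5,-4 \right)},-3 \right)}} = \frac{\frac{61}{5} \sqrt{2}}{-20 - -40 - -60 + \left(-8\right) \left(-5\right) \left(-3\right)} = \frac{\frac{61}{5} \sqrt{2}}{-20 + 40 + 60 + 40 \left(-3\right)} = \frac{\frac{61}{5} \sqrt{2}}{-20 + 40 + 60 - 120} = \frac{\frac{61}{5} \sqrt{2}}{-40} = \frac{61 \sqrt{2}}{5} \left(- \frac{1}{40}\right) = - \frac{61 \sqrt{2}}{200}$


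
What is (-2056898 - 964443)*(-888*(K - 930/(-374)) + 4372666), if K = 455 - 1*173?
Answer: -2327785617140030/187 ≈ -1.2448e+13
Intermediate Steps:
K = 282 (K = 455 - 173 = 282)
(-2056898 - 964443)*(-888*(K - 930/(-374)) + 4372666) = (-2056898 - 964443)*(-888*(282 - 930/(-374)) + 4372666) = -3021341*(-888*(282 - 930*(-1/374)) + 4372666) = -3021341*(-888*(282 + 465/187) + 4372666) = -3021341*(-888*53199/187 + 4372666) = -3021341*(-47240712/187 + 4372666) = -3021341*770447830/187 = -2327785617140030/187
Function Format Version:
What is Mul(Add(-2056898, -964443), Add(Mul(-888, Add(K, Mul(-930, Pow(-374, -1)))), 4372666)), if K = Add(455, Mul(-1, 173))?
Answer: Rational(-2327785617140030, 187) ≈ -1.2448e+13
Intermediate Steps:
K = 282 (K = Add(455, -173) = 282)
Mul(Add(-2056898, -964443), Add(Mul(-888, Add(K, Mul(-930, Pow(-374, -1)))), 4372666)) = Mul(Add(-2056898, -964443), Add(Mul(-888, Add(282, Mul(-930, Pow(-374, -1)))), 4372666)) = Mul(-3021341, Add(Mul(-888, Add(282, Mul(-930, Rational(-1, 374)))), 4372666)) = Mul(-3021341, Add(Mul(-888, Add(282, Rational(465, 187))), 4372666)) = Mul(-3021341, Add(Mul(-888, Rational(53199, 187)), 4372666)) = Mul(-3021341, Add(Rational(-47240712, 187), 4372666)) = Mul(-3021341, Rational(770447830, 187)) = Rational(-2327785617140030, 187)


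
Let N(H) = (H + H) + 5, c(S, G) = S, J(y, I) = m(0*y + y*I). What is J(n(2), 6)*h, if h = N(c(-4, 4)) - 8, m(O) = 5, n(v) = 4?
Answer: -55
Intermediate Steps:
J(y, I) = 5
N(H) = 5 + 2*H (N(H) = 2*H + 5 = 5 + 2*H)
h = -11 (h = (5 + 2*(-4)) - 8 = (5 - 8) - 8 = -3 - 8 = -11)
J(n(2), 6)*h = 5*(-11) = -55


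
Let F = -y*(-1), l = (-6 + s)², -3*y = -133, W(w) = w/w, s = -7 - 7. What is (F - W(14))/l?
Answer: 13/120 ≈ 0.10833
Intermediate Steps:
s = -14
W(w) = 1
y = 133/3 (y = -⅓*(-133) = 133/3 ≈ 44.333)
l = 400 (l = (-6 - 14)² = (-20)² = 400)
F = 133/3 (F = -133*(-1)/3 = -1*(-133/3) = 133/3 ≈ 44.333)
(F - W(14))/l = (133/3 - 1*1)/400 = (133/3 - 1)*(1/400) = (130/3)*(1/400) = 13/120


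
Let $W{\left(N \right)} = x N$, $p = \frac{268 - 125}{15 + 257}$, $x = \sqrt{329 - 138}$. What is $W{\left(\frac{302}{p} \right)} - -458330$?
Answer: $458330 + \frac{82144 \sqrt{191}}{143} \approx 4.6627 \cdot 10^{5}$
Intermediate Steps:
$x = \sqrt{191} \approx 13.82$
$p = \frac{143}{272} \approx 0.52573$
$W{\left(N \right)} = N \sqrt{191}$ ($W{\left(N \right)} = \sqrt{191} N = N \sqrt{191}$)
$W{\left(\frac{302}{p} \right)} - -458330 = \frac{302}{\frac{143}{272}} \sqrt{191} - -458330 = 302 \cdot \frac{272}{143} \sqrt{191} + 458330 = \frac{82144 \sqrt{191}}{143} + 458330 = 458330 + \frac{82144 \sqrt{191}}{143}$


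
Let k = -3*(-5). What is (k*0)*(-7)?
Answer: 0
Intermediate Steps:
k = 15
(k*0)*(-7) = (15*0)*(-7) = 0*(-7) = 0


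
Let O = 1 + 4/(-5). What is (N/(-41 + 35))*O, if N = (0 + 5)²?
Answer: -⅚ ≈ -0.83333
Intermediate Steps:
N = 25 (N = 5² = 25)
O = ⅕ (O = 1 - ⅕*4 = 1 - ⅘ = ⅕ ≈ 0.20000)
(N/(-41 + 35))*O = (25/(-41 + 35))*(⅕) = (25/(-6))*(⅕) = -⅙*25*(⅕) = -25/6*⅕ = -⅚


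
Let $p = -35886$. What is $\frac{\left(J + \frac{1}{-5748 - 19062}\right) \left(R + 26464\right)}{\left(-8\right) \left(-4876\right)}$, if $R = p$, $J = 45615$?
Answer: $- \frac{5331477089939}{483894240} \approx -11018.0$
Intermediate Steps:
$R = -35886$
$\frac{\left(J + \frac{1}{-5748 - 19062}\right) \left(R + 26464\right)}{\left(-8\right) \left(-4876\right)} = \frac{\left(45615 + \frac{1}{-5748 - 19062}\right) \left(-35886 + 26464\right)}{\left(-8\right) \left(-4876\right)} = \frac{\left(45615 + \frac{1}{-24810}\right) \left(-9422\right)}{39008} = \left(45615 - \frac{1}{24810}\right) \left(-9422\right) \frac{1}{39008} = \frac{1131708149}{24810} \left(-9422\right) \frac{1}{39008} = \left(- \frac{5331477089939}{12405}\right) \frac{1}{39008} = - \frac{5331477089939}{483894240}$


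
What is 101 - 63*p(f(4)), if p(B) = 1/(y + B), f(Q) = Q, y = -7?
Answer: 122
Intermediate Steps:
p(B) = 1/(-7 + B)
101 - 63*p(f(4)) = 101 - 63/(-7 + 4) = 101 - 63/(-3) = 101 - 63*(-⅓) = 101 + 21 = 122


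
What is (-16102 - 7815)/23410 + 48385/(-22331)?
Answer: -1666783377/522768710 ≈ -3.1884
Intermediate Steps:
(-16102 - 7815)/23410 + 48385/(-22331) = -23917*1/23410 + 48385*(-1/22331) = -23917/23410 - 48385/22331 = -1666783377/522768710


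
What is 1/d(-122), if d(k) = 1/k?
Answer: -122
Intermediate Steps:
1/d(-122) = 1/(1/(-122)) = 1/(-1/122) = -122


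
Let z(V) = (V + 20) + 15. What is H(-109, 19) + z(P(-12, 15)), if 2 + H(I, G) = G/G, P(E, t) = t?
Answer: 49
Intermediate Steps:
H(I, G) = -1 (H(I, G) = -2 + G/G = -2 + 1 = -1)
z(V) = 35 + V (z(V) = (20 + V) + 15 = 35 + V)
H(-109, 19) + z(P(-12, 15)) = -1 + (35 + 15) = -1 + 50 = 49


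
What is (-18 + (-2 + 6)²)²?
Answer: 4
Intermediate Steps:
(-18 + (-2 + 6)²)² = (-18 + 4²)² = (-18 + 16)² = (-2)² = 4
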